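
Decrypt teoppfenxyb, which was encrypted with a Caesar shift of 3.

qblmmcbkuvy

t(19): 19−3=16 → q
e(4): 4−3=1 → b
o(14): 14−3=11 → l
p(15): 15−3=12 → m
p(15): 15−3=12 → m
f(5): 5−3=2 → c
e(4): 4−3=1 → b
n(13): 13−3=10 → k
x(23): 23−3=20 → u
y(24): 24−3=21 → v
b(1): 1−3=-2≡24 → y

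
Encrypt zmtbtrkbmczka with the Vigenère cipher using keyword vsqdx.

Repeat the key across the message: vsqdxvsqdxvsq
z(25)+v(21): 46≡20 → u
m(12)+s(18): 30≡4 → e
t(19)+q(16): 35≡9 → j
b(1)+d(3): 4 → e
t(19)+x(23): 42≡16 → q
r(17)+v(21): 38≡12 → m
k(10)+s(18): 28≡2 → c
b(1)+q(16): 17 → r
m(12)+d(3): 15 → p
c(2)+x(23): 25 → z
z(25)+v(21): 46≡20 → u
k(10)+s(18): 28≡2 → c
a(0)+q(16): 16 → q

uejeqmcrpzucq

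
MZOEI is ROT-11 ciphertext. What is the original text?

BODTX

M(12): 12−11=1 → B
Z(25): 25−11=14 → O
O(14): 14−11=3 → D
E(4): 4−11=-7≡19 → T
I(8): 8−11=-3≡23 → X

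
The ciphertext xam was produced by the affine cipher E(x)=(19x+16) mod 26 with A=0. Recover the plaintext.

zgi

The inverse of 19 mod 26 is 11, since 19·11=209≡1. Apply D(y)=11·(y−16) mod 26:
x(23): 11·(23−16)=77≡25 → z
a(0): 11·(0−16)=-176≡6 → g
m(12): 11·(12−16)=-44≡8 → i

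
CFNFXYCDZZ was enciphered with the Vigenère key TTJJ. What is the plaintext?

Repeat the key across the ciphertext: TTJJTTJJTT
C(2)−T(19): -17≡9 → J
F(5)−T(19): -14≡12 → M
N(13)−J(9): 4 → E
F(5)−J(9): -4≡22 → W
X(23)−T(19): 4 → E
Y(24)−T(19): 5 → F
C(2)−J(9): -7≡19 → T
D(3)−J(9): -6≡20 → U
Z(25)−T(19): 6 → G
Z(25)−T(19): 6 → G

JMEWEFTUGG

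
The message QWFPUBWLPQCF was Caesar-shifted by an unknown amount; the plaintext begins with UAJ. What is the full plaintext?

From the crib: Q(16)−U(20)=-4≡22, so the shift is 22.
Subtract 22 from each ciphertext letter:
Q(16): 16−22=-6≡20 → U
W(22): 22−22=0 → A
F(5): 5−22=-17≡9 → J
P(15): 15−22=-7≡19 → T
U(20): 20−22=-2≡24 → Y
B(1): 1−22=-21≡5 → F
W(22): 22−22=0 → A
L(11): 11−22=-11≡15 → P
P(15): 15−22=-7≡19 → T
Q(16): 16−22=-6≡20 → U
C(2): 2−22=-20≡6 → G
F(5): 5−22=-17≡9 → J

UAJTYFAPTUGJ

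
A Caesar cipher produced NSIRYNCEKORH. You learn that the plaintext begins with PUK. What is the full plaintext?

PUKTAPEGMQTJ

From the crib: N(13)−P(15)=-2≡24, so the shift is 24.
Subtract 24 from each ciphertext letter:
N(13): 13−24=-11≡15 → P
S(18): 18−24=-6≡20 → U
I(8): 8−24=-16≡10 → K
R(17): 17−24=-7≡19 → T
Y(24): 24−24=0 → A
N(13): 13−24=-11≡15 → P
C(2): 2−24=-22≡4 → E
E(4): 4−24=-20≡6 → G
K(10): 10−24=-14≡12 → M
O(14): 14−24=-10≡16 → Q
R(17): 17−24=-7≡19 → T
H(7): 7−24=-17≡9 → J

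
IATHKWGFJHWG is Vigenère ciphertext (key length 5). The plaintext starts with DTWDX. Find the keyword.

Subtract each crib letter from the matching ciphertext letter (mod 26):
I(8)−D(3)=5 → F
A(0)−T(19)=-19≡7 → H
T(19)−W(22)=-3≡23 → X
H(7)−D(3)=4 → E
K(10)−X(23)=-13≡13 → N

FHXEN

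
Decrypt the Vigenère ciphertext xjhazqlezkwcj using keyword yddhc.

Repeat the key across the ciphertext: yddhcyddhcydd
x(23)−y(24): -1≡25 → z
j(9)−d(3): 6 → g
h(7)−d(3): 4 → e
a(0)−h(7): -7≡19 → t
z(25)−c(2): 23 → x
q(16)−y(24): -8≡18 → s
l(11)−d(3): 8 → i
e(4)−d(3): 1 → b
z(25)−h(7): 18 → s
k(10)−c(2): 8 → i
w(22)−y(24): -2≡24 → y
c(2)−d(3): -1≡25 → z
j(9)−d(3): 6 → g

zgetxsibsiyzg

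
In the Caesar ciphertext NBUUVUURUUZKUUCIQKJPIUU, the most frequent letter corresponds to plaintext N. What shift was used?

The most frequent ciphertext letter is U (appears 10 times).
U is position 20; N is position 13.
Shift = 7.

7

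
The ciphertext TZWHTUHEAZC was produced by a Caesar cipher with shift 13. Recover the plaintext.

GMJUGHURNMP

T(19): 19−13=6 → G
Z(25): 25−13=12 → M
W(22): 22−13=9 → J
H(7): 7−13=-6≡20 → U
T(19): 19−13=6 → G
U(20): 20−13=7 → H
H(7): 7−13=-6≡20 → U
E(4): 4−13=-9≡17 → R
A(0): 0−13=-13≡13 → N
Z(25): 25−13=12 → M
C(2): 2−13=-11≡15 → P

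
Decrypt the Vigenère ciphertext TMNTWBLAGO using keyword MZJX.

Repeat the key across the ciphertext: MZJXMZJXMZ
T(19)−M(12): 7 → H
M(12)−Z(25): -13≡13 → N
N(13)−J(9): 4 → E
T(19)−X(23): -4≡22 → W
W(22)−M(12): 10 → K
B(1)−Z(25): -24≡2 → C
L(11)−J(9): 2 → C
A(0)−X(23): -23≡3 → D
G(6)−M(12): -6≡20 → U
O(14)−Z(25): -11≡15 → P

HNEWKCCDUP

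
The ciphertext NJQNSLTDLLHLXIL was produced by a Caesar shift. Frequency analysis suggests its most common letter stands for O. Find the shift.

23

The most frequent ciphertext letter is L (appears 5 times).
L is position 11; O is position 14.
Shift = -3≡23.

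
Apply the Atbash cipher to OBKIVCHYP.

LYPREXSBK

O(14) → L(11)
B(1) → Y(24)
K(10) → P(15)
I(8) → R(17)
V(21) → E(4)
C(2) → X(23)
H(7) → S(18)
Y(24) → B(1)
P(15) → K(10)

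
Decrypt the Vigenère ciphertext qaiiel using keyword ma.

eawisl

Repeat the key across the ciphertext: mamama
q(16)−m(12): 4 → e
a(0)−a(0): 0 → a
i(8)−m(12): -4≡22 → w
i(8)−a(0): 8 → i
e(4)−m(12): -8≡18 → s
l(11)−a(0): 11 → l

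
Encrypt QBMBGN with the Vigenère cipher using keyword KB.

Repeat the key across the message: KBKBKB
Q(16)+K(10): 26≡0 → A
B(1)+B(1): 2 → C
M(12)+K(10): 22 → W
B(1)+B(1): 2 → C
G(6)+K(10): 16 → Q
N(13)+B(1): 14 → O

ACWCQO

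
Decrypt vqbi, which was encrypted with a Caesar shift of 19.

v(21): 21−19=2 → c
q(16): 16−19=-3≡23 → x
b(1): 1−19=-18≡8 → i
i(8): 8−19=-11≡15 → p

cxip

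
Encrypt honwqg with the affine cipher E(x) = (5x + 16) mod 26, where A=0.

h(7): 5·7+16=51≡25 → z
o(14): 5·14+16=86≡8 → i
n(13): 5·13+16=81≡3 → d
w(22): 5·22+16=126≡22 → w
q(16): 5·16+16=96≡18 → s
g(6): 5·6+16=46≡20 → u

zidwsu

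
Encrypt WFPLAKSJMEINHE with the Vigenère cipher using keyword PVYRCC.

LANCCMHEKVKPWZ

Repeat the key across the message: PVYRCCPVYRCCPV
W(22)+P(15): 37≡11 → L
F(5)+V(21): 26≡0 → A
P(15)+Y(24): 39≡13 → N
L(11)+R(17): 28≡2 → C
A(0)+C(2): 2 → C
K(10)+C(2): 12 → M
S(18)+P(15): 33≡7 → H
J(9)+V(21): 30≡4 → E
M(12)+Y(24): 36≡10 → K
E(4)+R(17): 21 → V
I(8)+C(2): 10 → K
N(13)+C(2): 15 → P
H(7)+P(15): 22 → W
E(4)+V(21): 25 → Z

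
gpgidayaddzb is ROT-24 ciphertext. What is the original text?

g(6): 6−24=-18≡8 → i
p(15): 15−24=-9≡17 → r
g(6): 6−24=-18≡8 → i
i(8): 8−24=-16≡10 → k
d(3): 3−24=-21≡5 → f
a(0): 0−24=-24≡2 → c
y(24): 24−24=0 → a
a(0): 0−24=-24≡2 → c
d(3): 3−24=-21≡5 → f
d(3): 3−24=-21≡5 → f
z(25): 25−24=1 → b
b(1): 1−24=-23≡3 → d

irikfcacffbd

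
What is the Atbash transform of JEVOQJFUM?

QVELJQUFN

J(9) → Q(16)
E(4) → V(21)
V(21) → E(4)
O(14) → L(11)
Q(16) → J(9)
J(9) → Q(16)
F(5) → U(20)
U(20) → F(5)
M(12) → N(13)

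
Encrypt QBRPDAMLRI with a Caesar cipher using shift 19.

JUKIWTFEKB

Q(16): 16+19=35≡9 → J
B(1): 1+19=20 → U
R(17): 17+19=36≡10 → K
P(15): 15+19=34≡8 → I
D(3): 3+19=22 → W
A(0): 0+19=19 → T
M(12): 12+19=31≡5 → F
L(11): 11+19=30≡4 → E
R(17): 17+19=36≡10 → K
I(8): 8+19=27≡1 → B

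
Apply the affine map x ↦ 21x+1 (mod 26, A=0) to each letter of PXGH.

P(15): 21·15+1=316≡4 → E
X(23): 21·23+1=484≡16 → Q
G(6): 21·6+1=127≡23 → X
H(7): 21·7+1=148≡18 → S

EQXS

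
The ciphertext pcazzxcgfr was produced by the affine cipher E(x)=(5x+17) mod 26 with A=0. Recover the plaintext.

kxhmmwxdia

The inverse of 5 mod 26 is 21, since 5·21=105≡1. Apply D(y)=21·(y−17) mod 26:
p(15): 21·(15−17)=-42≡10 → k
c(2): 21·(2−17)=-315≡23 → x
a(0): 21·(0−17)=-357≡7 → h
z(25): 21·(25−17)=168≡12 → m
z(25): 21·(25−17)=168≡12 → m
x(23): 21·(23−17)=126≡22 → w
c(2): 21·(2−17)=-315≡23 → x
g(6): 21·(6−17)=-231≡3 → d
f(5): 21·(5−17)=-252≡8 → i
r(17): 21·(17−17)=0 → a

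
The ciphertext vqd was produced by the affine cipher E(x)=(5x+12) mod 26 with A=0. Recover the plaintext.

The inverse of 5 mod 26 is 21, since 5·21=105≡1. Apply D(y)=21·(y−12) mod 26:
v(21): 21·(21−12)=189≡7 → h
q(16): 21·(16−12)=84≡6 → g
d(3): 21·(3−12)=-189≡19 → t

hgt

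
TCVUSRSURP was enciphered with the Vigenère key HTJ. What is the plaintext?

MJMNZILBII

Repeat the key across the ciphertext: HTJHTJHTJH
T(19)−H(7): 12 → M
C(2)−T(19): -17≡9 → J
V(21)−J(9): 12 → M
U(20)−H(7): 13 → N
S(18)−T(19): -1≡25 → Z
R(17)−J(9): 8 → I
S(18)−H(7): 11 → L
U(20)−T(19): 1 → B
R(17)−J(9): 8 → I
P(15)−H(7): 8 → I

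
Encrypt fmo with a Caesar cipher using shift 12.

rya

f(5): 5+12=17 → r
m(12): 12+12=24 → y
o(14): 14+12=26≡0 → a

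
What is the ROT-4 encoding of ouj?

syn

o(14): 14+4=18 → s
u(20): 20+4=24 → y
j(9): 9+4=13 → n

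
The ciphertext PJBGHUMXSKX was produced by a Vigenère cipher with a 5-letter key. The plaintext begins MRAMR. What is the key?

Subtract each crib letter from the matching ciphertext letter (mod 26):
P(15)−M(12)=3 → D
J(9)−R(17)=-8≡18 → S
B(1)−A(0)=1 → B
G(6)−M(12)=-6≡20 → U
H(7)−R(17)=-10≡16 → Q

DSBUQ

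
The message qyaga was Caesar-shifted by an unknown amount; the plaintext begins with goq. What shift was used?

10

From the crib: q(16)−g(6)=10, so the shift is 10.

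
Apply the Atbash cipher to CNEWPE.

C(2) → X(23)
N(13) → M(12)
E(4) → V(21)
W(22) → D(3)
P(15) → K(10)
E(4) → V(21)

XMVDKV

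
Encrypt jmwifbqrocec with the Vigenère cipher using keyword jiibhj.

suejmkzzwdll

Repeat the key across the message: jiibhjjiibhj
j(9)+j(9): 18 → s
m(12)+i(8): 20 → u
w(22)+i(8): 30≡4 → e
i(8)+b(1): 9 → j
f(5)+h(7): 12 → m
b(1)+j(9): 10 → k
q(16)+j(9): 25 → z
r(17)+i(8): 25 → z
o(14)+i(8): 22 → w
c(2)+b(1): 3 → d
e(4)+h(7): 11 → l
c(2)+j(9): 11 → l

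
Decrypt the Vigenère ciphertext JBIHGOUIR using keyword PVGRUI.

UGCQMGFNL

Repeat the key across the ciphertext: PVGRUIPVG
J(9)−P(15): -6≡20 → U
B(1)−V(21): -20≡6 → G
I(8)−G(6): 2 → C
H(7)−R(17): -10≡16 → Q
G(6)−U(20): -14≡12 → M
O(14)−I(8): 6 → G
U(20)−P(15): 5 → F
I(8)−V(21): -13≡13 → N
R(17)−G(6): 11 → L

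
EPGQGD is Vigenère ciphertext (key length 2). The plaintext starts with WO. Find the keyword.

IB

Subtract each crib letter from the matching ciphertext letter (mod 26):
E(4)−W(22)=-18≡8 → I
P(15)−O(14)=1 → B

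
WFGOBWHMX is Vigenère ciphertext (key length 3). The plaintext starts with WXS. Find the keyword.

AIO

Subtract each crib letter from the matching ciphertext letter (mod 26):
W(22)−W(22)=0 → A
F(5)−X(23)=-18≡8 → I
G(6)−S(18)=-12≡14 → O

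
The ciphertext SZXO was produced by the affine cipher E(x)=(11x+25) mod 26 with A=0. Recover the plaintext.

XAOZ

The inverse of 11 mod 26 is 19, since 11·19=209≡1. Apply D(y)=19·(y−25) mod 26:
S(18): 19·(18−25)=-133≡23 → X
Z(25): 19·(25−25)=0 → A
X(23): 19·(23−25)=-38≡14 → O
O(14): 19·(14−25)=-209≡25 → Z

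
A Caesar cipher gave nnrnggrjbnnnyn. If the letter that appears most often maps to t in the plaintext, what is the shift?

The most frequent ciphertext letter is n (appears 7 times).
n is position 13; t is position 19.
Shift = -6≡20.

20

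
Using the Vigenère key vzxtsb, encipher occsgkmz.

jbzlylhy

Repeat the key across the message: vzxtsbvz
o(14)+v(21): 35≡9 → j
c(2)+z(25): 27≡1 → b
c(2)+x(23): 25 → z
s(18)+t(19): 37≡11 → l
g(6)+s(18): 24 → y
k(10)+b(1): 11 → l
m(12)+v(21): 33≡7 → h
z(25)+z(25): 50≡24 → y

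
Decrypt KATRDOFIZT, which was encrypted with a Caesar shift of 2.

IYRPBMDGXR

K(10): 10−2=8 → I
A(0): 0−2=-2≡24 → Y
T(19): 19−2=17 → R
R(17): 17−2=15 → P
D(3): 3−2=1 → B
O(14): 14−2=12 → M
F(5): 5−2=3 → D
I(8): 8−2=6 → G
Z(25): 25−2=23 → X
T(19): 19−2=17 → R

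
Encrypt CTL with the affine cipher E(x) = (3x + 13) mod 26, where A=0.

C(2): 3·2+13=19 → T
T(19): 3·19+13=70≡18 → S
L(11): 3·11+13=46≡20 → U

TSU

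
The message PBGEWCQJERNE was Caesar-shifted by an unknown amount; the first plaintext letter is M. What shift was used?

3

From the crib: P(15)−M(12)=3, so the shift is 3.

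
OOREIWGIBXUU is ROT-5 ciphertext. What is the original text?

O(14): 14−5=9 → J
O(14): 14−5=9 → J
R(17): 17−5=12 → M
E(4): 4−5=-1≡25 → Z
I(8): 8−5=3 → D
W(22): 22−5=17 → R
G(6): 6−5=1 → B
I(8): 8−5=3 → D
B(1): 1−5=-4≡22 → W
X(23): 23−5=18 → S
U(20): 20−5=15 → P
U(20): 20−5=15 → P

JJMZDRBDWSPP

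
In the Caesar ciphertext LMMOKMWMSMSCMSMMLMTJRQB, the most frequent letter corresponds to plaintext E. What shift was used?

The most frequent ciphertext letter is M (appears 9 times).
M is position 12; E is position 4.
Shift = 8.

8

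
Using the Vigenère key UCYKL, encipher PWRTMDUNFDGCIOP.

JYPDXXWLPOAEGYA

Repeat the key across the message: UCYKLUCYKLUCYKL
P(15)+U(20): 35≡9 → J
W(22)+C(2): 24 → Y
R(17)+Y(24): 41≡15 → P
T(19)+K(10): 29≡3 → D
M(12)+L(11): 23 → X
D(3)+U(20): 23 → X
U(20)+C(2): 22 → W
N(13)+Y(24): 37≡11 → L
F(5)+K(10): 15 → P
D(3)+L(11): 14 → O
G(6)+U(20): 26≡0 → A
C(2)+C(2): 4 → E
I(8)+Y(24): 32≡6 → G
O(14)+K(10): 24 → Y
P(15)+L(11): 26≡0 → A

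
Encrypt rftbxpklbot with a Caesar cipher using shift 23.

r(17): 17+23=40≡14 → o
f(5): 5+23=28≡2 → c
t(19): 19+23=42≡16 → q
b(1): 1+23=24 → y
x(23): 23+23=46≡20 → u
p(15): 15+23=38≡12 → m
k(10): 10+23=33≡7 → h
l(11): 11+23=34≡8 → i
b(1): 1+23=24 → y
o(14): 14+23=37≡11 → l
t(19): 19+23=42≡16 → q

ocqyumhiylq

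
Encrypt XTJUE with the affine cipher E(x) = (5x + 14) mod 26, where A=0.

X(23): 5·23+14=129≡25 → Z
T(19): 5·19+14=109≡5 → F
J(9): 5·9+14=59≡7 → H
U(20): 5·20+14=114≡10 → K
E(4): 5·4+14=34≡8 → I

ZFHKI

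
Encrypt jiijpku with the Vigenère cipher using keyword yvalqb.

hdiufls

Repeat the key across the message: yvalqby
j(9)+y(24): 33≡7 → h
i(8)+v(21): 29≡3 → d
i(8)+a(0): 8 → i
j(9)+l(11): 20 → u
p(15)+q(16): 31≡5 → f
k(10)+b(1): 11 → l
u(20)+y(24): 44≡18 → s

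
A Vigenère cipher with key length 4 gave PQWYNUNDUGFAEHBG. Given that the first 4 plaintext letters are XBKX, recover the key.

Subtract each crib letter from the matching ciphertext letter (mod 26):
P(15)−X(23)=-8≡18 → S
Q(16)−B(1)=15 → P
W(22)−K(10)=12 → M
Y(24)−X(23)=1 → B

SPMB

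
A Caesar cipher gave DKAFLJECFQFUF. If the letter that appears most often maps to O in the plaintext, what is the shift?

The most frequent ciphertext letter is F (appears 4 times).
F is position 5; O is position 14.
Shift = -9≡17.

17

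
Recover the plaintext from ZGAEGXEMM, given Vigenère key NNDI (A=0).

Repeat the key across the ciphertext: NNDINNDIN
Z(25)−N(13): 12 → M
G(6)−N(13): -7≡19 → T
A(0)−D(3): -3≡23 → X
E(4)−I(8): -4≡22 → W
G(6)−N(13): -7≡19 → T
X(23)−N(13): 10 → K
E(4)−D(3): 1 → B
M(12)−I(8): 4 → E
M(12)−N(13): -1≡25 → Z

MTXWTKBEZ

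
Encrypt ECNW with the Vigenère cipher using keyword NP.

Repeat the key across the message: NPNP
E(4)+N(13): 17 → R
C(2)+P(15): 17 → R
N(13)+N(13): 26≡0 → A
W(22)+P(15): 37≡11 → L

RRAL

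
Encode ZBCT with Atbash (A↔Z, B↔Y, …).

AYXG

Z(25) → A(0)
B(1) → Y(24)
C(2) → X(23)
T(19) → G(6)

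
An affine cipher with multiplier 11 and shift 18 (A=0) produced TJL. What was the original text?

The inverse of 11 mod 26 is 19, since 11·19=209≡1. Apply D(y)=19·(y−18) mod 26:
T(19): 19·(19−18)=19 → T
J(9): 19·(9−18)=-171≡11 → L
L(11): 19·(11−18)=-133≡23 → X

TLX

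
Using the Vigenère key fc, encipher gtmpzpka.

lvrrerpc

Repeat the key across the message: fcfcfcfc
g(6)+f(5): 11 → l
t(19)+c(2): 21 → v
m(12)+f(5): 17 → r
p(15)+c(2): 17 → r
z(25)+f(5): 30≡4 → e
p(15)+c(2): 17 → r
k(10)+f(5): 15 → p
a(0)+c(2): 2 → c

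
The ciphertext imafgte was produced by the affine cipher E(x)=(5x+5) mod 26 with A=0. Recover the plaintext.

The inverse of 5 mod 26 is 21, since 5·21=105≡1. Apply D(y)=21·(y−5) mod 26:
i(8): 21·(8−5)=63≡11 → l
m(12): 21·(12−5)=147≡17 → r
a(0): 21·(0−5)=-105≡25 → z
f(5): 21·(5−5)=0 → a
g(6): 21·(6−5)=21 → v
t(19): 21·(19−5)=294≡8 → i
e(4): 21·(4−5)=-21≡5 → f

lrzavif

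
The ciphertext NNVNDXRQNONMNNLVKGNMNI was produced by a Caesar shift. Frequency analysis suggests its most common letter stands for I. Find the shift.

5

The most frequent ciphertext letter is N (appears 9 times).
N is position 13; I is position 8.
Shift = 5.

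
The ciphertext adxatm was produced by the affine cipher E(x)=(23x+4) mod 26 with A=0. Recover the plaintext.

kjlkvg

The inverse of 23 mod 26 is 17, since 23·17=391≡1. Apply D(y)=17·(y−4) mod 26:
a(0): 17·(0−4)=-68≡10 → k
d(3): 17·(3−4)=-17≡9 → j
x(23): 17·(23−4)=323≡11 → l
a(0): 17·(0−4)=-68≡10 → k
t(19): 17·(19−4)=255≡21 → v
m(12): 17·(12−4)=136≡6 → g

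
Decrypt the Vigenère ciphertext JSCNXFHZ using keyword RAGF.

Repeat the key across the ciphertext: RAGFRAGF
J(9)−R(17): -8≡18 → S
S(18)−A(0): 18 → S
C(2)−G(6): -4≡22 → W
N(13)−F(5): 8 → I
X(23)−R(17): 6 → G
F(5)−A(0): 5 → F
H(7)−G(6): 1 → B
Z(25)−F(5): 20 → U

SSWIGFBU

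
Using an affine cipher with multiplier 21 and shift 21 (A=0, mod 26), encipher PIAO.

P(15): 21·15+21=336≡24 → Y
I(8): 21·8+21=189≡7 → H
A(0): 21·0+21=21 → V
O(14): 21·14+21=315≡3 → D

YHVD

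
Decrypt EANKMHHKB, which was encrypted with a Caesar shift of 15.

PLYVXSSVM

E(4): 4−15=-11≡15 → P
A(0): 0−15=-15≡11 → L
N(13): 13−15=-2≡24 → Y
K(10): 10−15=-5≡21 → V
M(12): 12−15=-3≡23 → X
H(7): 7−15=-8≡18 → S
H(7): 7−15=-8≡18 → S
K(10): 10−15=-5≡21 → V
B(1): 1−15=-14≡12 → M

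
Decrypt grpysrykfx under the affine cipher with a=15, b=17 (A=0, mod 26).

bamxhaxduq

The inverse of 15 mod 26 is 7, since 15·7=105≡1. Apply D(y)=7·(y−17) mod 26:
g(6): 7·(6−17)=-77≡1 → b
r(17): 7·(17−17)=0 → a
p(15): 7·(15−17)=-14≡12 → m
y(24): 7·(24−17)=49≡23 → x
s(18): 7·(18−17)=7 → h
r(17): 7·(17−17)=0 → a
y(24): 7·(24−17)=49≡23 → x
k(10): 7·(10−17)=-49≡3 → d
f(5): 7·(5−17)=-84≡20 → u
x(23): 7·(23−17)=42≡16 → q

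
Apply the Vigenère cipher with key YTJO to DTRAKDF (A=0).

BMAOIWO

Repeat the key across the message: YTJOYTJ
D(3)+Y(24): 27≡1 → B
T(19)+T(19): 38≡12 → M
R(17)+J(9): 26≡0 → A
A(0)+O(14): 14 → O
K(10)+Y(24): 34≡8 → I
D(3)+T(19): 22 → W
F(5)+J(9): 14 → O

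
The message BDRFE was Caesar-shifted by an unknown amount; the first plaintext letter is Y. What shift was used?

From the crib: B(1)−Y(24)=-23≡3, so the shift is 3.

3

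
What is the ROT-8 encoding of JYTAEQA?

J(9): 9+8=17 → R
Y(24): 24+8=32≡6 → G
T(19): 19+8=27≡1 → B
A(0): 0+8=8 → I
E(4): 4+8=12 → M
Q(16): 16+8=24 → Y
A(0): 0+8=8 → I

RGBIMYI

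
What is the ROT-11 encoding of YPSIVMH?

Y(24): 24+11=35≡9 → J
P(15): 15+11=26≡0 → A
S(18): 18+11=29≡3 → D
I(8): 8+11=19 → T
V(21): 21+11=32≡6 → G
M(12): 12+11=23 → X
H(7): 7+11=18 → S

JADTGXS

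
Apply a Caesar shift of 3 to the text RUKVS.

R(17): 17+3=20 → U
U(20): 20+3=23 → X
K(10): 10+3=13 → N
V(21): 21+3=24 → Y
S(18): 18+3=21 → V

UXNYV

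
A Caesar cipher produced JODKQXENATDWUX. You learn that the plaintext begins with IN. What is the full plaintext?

From the crib: J(9)−I(8)=1, so the shift is 1.
Subtract 1 from each ciphertext letter:
J(9): 9−1=8 → I
O(14): 14−1=13 → N
D(3): 3−1=2 → C
K(10): 10−1=9 → J
Q(16): 16−1=15 → P
X(23): 23−1=22 → W
E(4): 4−1=3 → D
N(13): 13−1=12 → M
A(0): 0−1=-1≡25 → Z
T(19): 19−1=18 → S
D(3): 3−1=2 → C
W(22): 22−1=21 → V
U(20): 20−1=19 → T
X(23): 23−1=22 → W

INCJPWDMZSCVTW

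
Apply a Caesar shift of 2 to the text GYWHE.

IAYJG

G(6): 6+2=8 → I
Y(24): 24+2=26≡0 → A
W(22): 22+2=24 → Y
H(7): 7+2=9 → J
E(4): 4+2=6 → G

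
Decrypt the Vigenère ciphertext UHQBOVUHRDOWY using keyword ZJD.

VYNCFSVYOEFTZ

Repeat the key across the ciphertext: ZJDZJDZJDZJDZ
U(20)−Z(25): -5≡21 → V
H(7)−J(9): -2≡24 → Y
Q(16)−D(3): 13 → N
B(1)−Z(25): -24≡2 → C
O(14)−J(9): 5 → F
V(21)−D(3): 18 → S
U(20)−Z(25): -5≡21 → V
H(7)−J(9): -2≡24 → Y
R(17)−D(3): 14 → O
D(3)−Z(25): -22≡4 → E
O(14)−J(9): 5 → F
W(22)−D(3): 19 → T
Y(24)−Z(25): -1≡25 → Z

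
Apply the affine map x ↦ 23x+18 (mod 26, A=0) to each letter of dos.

jcq

d(3): 23·3+18=87≡9 → j
o(14): 23·14+18=340≡2 → c
s(18): 23·18+18=432≡16 → q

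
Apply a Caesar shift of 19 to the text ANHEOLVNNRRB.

A(0): 0+19=19 → T
N(13): 13+19=32≡6 → G
H(7): 7+19=26≡0 → A
E(4): 4+19=23 → X
O(14): 14+19=33≡7 → H
L(11): 11+19=30≡4 → E
V(21): 21+19=40≡14 → O
N(13): 13+19=32≡6 → G
N(13): 13+19=32≡6 → G
R(17): 17+19=36≡10 → K
R(17): 17+19=36≡10 → K
B(1): 1+19=20 → U

TGAXHEOGGKKU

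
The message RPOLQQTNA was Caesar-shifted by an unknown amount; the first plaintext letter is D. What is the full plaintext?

DBAXCCFZM

From the crib: R(17)−D(3)=14, so the shift is 14.
Subtract 14 from each ciphertext letter:
R(17): 17−14=3 → D
P(15): 15−14=1 → B
O(14): 14−14=0 → A
L(11): 11−14=-3≡23 → X
Q(16): 16−14=2 → C
Q(16): 16−14=2 → C
T(19): 19−14=5 → F
N(13): 13−14=-1≡25 → Z
A(0): 0−14=-14≡12 → M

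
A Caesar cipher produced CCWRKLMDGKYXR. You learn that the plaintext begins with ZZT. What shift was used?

3

From the crib: C(2)−Z(25)=-23≡3, so the shift is 3.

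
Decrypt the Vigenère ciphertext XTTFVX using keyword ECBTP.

Repeat the key across the ciphertext: ECBTPE
X(23)−E(4): 19 → T
T(19)−C(2): 17 → R
T(19)−B(1): 18 → S
F(5)−T(19): -14≡12 → M
V(21)−P(15): 6 → G
X(23)−E(4): 19 → T

TRSMGT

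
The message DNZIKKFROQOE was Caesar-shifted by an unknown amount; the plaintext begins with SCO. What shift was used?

11

From the crib: D(3)−S(18)=-15≡11, so the shift is 11.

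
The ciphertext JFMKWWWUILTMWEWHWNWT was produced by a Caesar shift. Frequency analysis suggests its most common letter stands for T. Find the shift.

3

The most frequent ciphertext letter is W (appears 7 times).
W is position 22; T is position 19.
Shift = 3.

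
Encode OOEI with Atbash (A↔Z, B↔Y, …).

O(14) → L(11)
O(14) → L(11)
E(4) → V(21)
I(8) → R(17)

LLVR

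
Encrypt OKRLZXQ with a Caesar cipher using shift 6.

UQXRFDW

O(14): 14+6=20 → U
K(10): 10+6=16 → Q
R(17): 17+6=23 → X
L(11): 11+6=17 → R
Z(25): 25+6=31≡5 → F
X(23): 23+6=29≡3 → D
Q(16): 16+6=22 → W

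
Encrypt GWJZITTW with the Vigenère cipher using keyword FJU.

LFDERNYF

Repeat the key across the message: FJUFJUFJ
G(6)+F(5): 11 → L
W(22)+J(9): 31≡5 → F
J(9)+U(20): 29≡3 → D
Z(25)+F(5): 30≡4 → E
I(8)+J(9): 17 → R
T(19)+U(20): 39≡13 → N
T(19)+F(5): 24 → Y
W(22)+J(9): 31≡5 → F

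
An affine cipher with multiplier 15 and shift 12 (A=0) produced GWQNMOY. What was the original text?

KSCHAOG

The inverse of 15 mod 26 is 7, since 15·7=105≡1. Apply D(y)=7·(y−12) mod 26:
G(6): 7·(6−12)=-42≡10 → K
W(22): 7·(22−12)=70≡18 → S
Q(16): 7·(16−12)=28≡2 → C
N(13): 7·(13−12)=7 → H
M(12): 7·(12−12)=0 → A
O(14): 7·(14−12)=14 → O
Y(24): 7·(24−12)=84≡6 → G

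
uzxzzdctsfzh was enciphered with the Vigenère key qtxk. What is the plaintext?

egapjkfjcmcx

Repeat the key across the ciphertext: qtxkqtxkqtxk
u(20)−q(16): 4 → e
z(25)−t(19): 6 → g
x(23)−x(23): 0 → a
z(25)−k(10): 15 → p
z(25)−q(16): 9 → j
d(3)−t(19): -16≡10 → k
c(2)−x(23): -21≡5 → f
t(19)−k(10): 9 → j
s(18)−q(16): 2 → c
f(5)−t(19): -14≡12 → m
z(25)−x(23): 2 → c
h(7)−k(10): -3≡23 → x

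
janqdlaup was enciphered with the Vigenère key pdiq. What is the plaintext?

Repeat the key across the ciphertext: pdiqpdiqp
j(9)−p(15): -6≡20 → u
a(0)−d(3): -3≡23 → x
n(13)−i(8): 5 → f
q(16)−q(16): 0 → a
d(3)−p(15): -12≡14 → o
l(11)−d(3): 8 → i
a(0)−i(8): -8≡18 → s
u(20)−q(16): 4 → e
p(15)−p(15): 0 → a

uxfaoisea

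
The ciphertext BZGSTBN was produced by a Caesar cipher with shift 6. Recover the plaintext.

VTAMNVH

B(1): 1−6=-5≡21 → V
Z(25): 25−6=19 → T
G(6): 6−6=0 → A
S(18): 18−6=12 → M
T(19): 19−6=13 → N
B(1): 1−6=-5≡21 → V
N(13): 13−6=7 → H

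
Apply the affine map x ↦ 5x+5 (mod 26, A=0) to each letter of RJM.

MYN

R(17): 5·17+5=90≡12 → M
J(9): 5·9+5=50≡24 → Y
M(12): 5·12+5=65≡13 → N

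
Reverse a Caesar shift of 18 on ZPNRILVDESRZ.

HXVZQTDLMAZH

Z(25): 25−18=7 → H
P(15): 15−18=-3≡23 → X
N(13): 13−18=-5≡21 → V
R(17): 17−18=-1≡25 → Z
I(8): 8−18=-10≡16 → Q
L(11): 11−18=-7≡19 → T
V(21): 21−18=3 → D
D(3): 3−18=-15≡11 → L
E(4): 4−18=-14≡12 → M
S(18): 18−18=0 → A
R(17): 17−18=-1≡25 → Z
Z(25): 25−18=7 → H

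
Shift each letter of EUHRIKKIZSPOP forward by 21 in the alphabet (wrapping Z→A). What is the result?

E(4): 4+21=25 → Z
U(20): 20+21=41≡15 → P
H(7): 7+21=28≡2 → C
R(17): 17+21=38≡12 → M
I(8): 8+21=29≡3 → D
K(10): 10+21=31≡5 → F
K(10): 10+21=31≡5 → F
I(8): 8+21=29≡3 → D
Z(25): 25+21=46≡20 → U
S(18): 18+21=39≡13 → N
P(15): 15+21=36≡10 → K
O(14): 14+21=35≡9 → J
P(15): 15+21=36≡10 → K

ZPCMDFFDUNKJK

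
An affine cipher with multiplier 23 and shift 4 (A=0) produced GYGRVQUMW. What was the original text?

The inverse of 23 mod 26 is 17, since 23·17=391≡1. Apply D(y)=17·(y−4) mod 26:
G(6): 17·(6−4)=34≡8 → I
Y(24): 17·(24−4)=340≡2 → C
G(6): 17·(6−4)=34≡8 → I
R(17): 17·(17−4)=221≡13 → N
V(21): 17·(21−4)=289≡3 → D
Q(16): 17·(16−4)=204≡22 → W
U(20): 17·(20−4)=272≡12 → M
M(12): 17·(12−4)=136≡6 → G
W(22): 17·(22−4)=306≡20 → U

ICINDWMGU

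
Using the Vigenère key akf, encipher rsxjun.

Repeat the key across the message: akfakf
r(17)+a(0): 17 → r
s(18)+k(10): 28≡2 → c
x(23)+f(5): 28≡2 → c
j(9)+a(0): 9 → j
u(20)+k(10): 30≡4 → e
n(13)+f(5): 18 → s

rccjes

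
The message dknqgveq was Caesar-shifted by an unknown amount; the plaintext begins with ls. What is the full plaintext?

lsvyodmy

From the crib: d(3)−l(11)=-8≡18, so the shift is 18.
Subtract 18 from each ciphertext letter:
d(3): 3−18=-15≡11 → l
k(10): 10−18=-8≡18 → s
n(13): 13−18=-5≡21 → v
q(16): 16−18=-2≡24 → y
g(6): 6−18=-12≡14 → o
v(21): 21−18=3 → d
e(4): 4−18=-14≡12 → m
q(16): 16−18=-2≡24 → y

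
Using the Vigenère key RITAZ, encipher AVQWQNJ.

RDJWPER

Repeat the key across the message: RITAZRI
A(0)+R(17): 17 → R
V(21)+I(8): 29≡3 → D
Q(16)+T(19): 35≡9 → J
W(22)+A(0): 22 → W
Q(16)+Z(25): 41≡15 → P
N(13)+R(17): 30≡4 → E
J(9)+I(8): 17 → R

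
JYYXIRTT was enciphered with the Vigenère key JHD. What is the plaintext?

Repeat the key across the ciphertext: JHDJHDJH
J(9)−J(9): 0 → A
Y(24)−H(7): 17 → R
Y(24)−D(3): 21 → V
X(23)−J(9): 14 → O
I(8)−H(7): 1 → B
R(17)−D(3): 14 → O
T(19)−J(9): 10 → K
T(19)−H(7): 12 → M

ARVOBOKM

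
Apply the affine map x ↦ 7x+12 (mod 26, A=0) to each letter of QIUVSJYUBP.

Q(16): 7·16+12=124≡20 → U
I(8): 7·8+12=68≡16 → Q
U(20): 7·20+12=152≡22 → W
V(21): 7·21+12=159≡3 → D
S(18): 7·18+12=138≡8 → I
J(9): 7·9+12=75≡23 → X
Y(24): 7·24+12=180≡24 → Y
U(20): 7·20+12=152≡22 → W
B(1): 7·1+12=19 → T
P(15): 7·15+12=117≡13 → N

UQWDIXYWTN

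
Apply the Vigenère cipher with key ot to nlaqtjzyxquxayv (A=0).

Repeat the key across the message: otototototototo
n(13)+o(14): 27≡1 → b
l(11)+t(19): 30≡4 → e
a(0)+o(14): 14 → o
q(16)+t(19): 35≡9 → j
t(19)+o(14): 33≡7 → h
j(9)+t(19): 28≡2 → c
z(25)+o(14): 39≡13 → n
y(24)+t(19): 43≡17 → r
x(23)+o(14): 37≡11 → l
q(16)+t(19): 35≡9 → j
u(20)+o(14): 34≡8 → i
x(23)+t(19): 42≡16 → q
a(0)+o(14): 14 → o
y(24)+t(19): 43≡17 → r
v(21)+o(14): 35≡9 → j

beojhcnrljiqorj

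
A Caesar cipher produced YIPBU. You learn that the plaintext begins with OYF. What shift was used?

From the crib: Y(24)−O(14)=10, so the shift is 10.

10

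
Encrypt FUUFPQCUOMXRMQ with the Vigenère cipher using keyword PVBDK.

UPVIZFXVRWMMNT

Repeat the key across the message: PVBDKPVBDKPVBD
F(5)+P(15): 20 → U
U(20)+V(21): 41≡15 → P
U(20)+B(1): 21 → V
F(5)+D(3): 8 → I
P(15)+K(10): 25 → Z
Q(16)+P(15): 31≡5 → F
C(2)+V(21): 23 → X
U(20)+B(1): 21 → V
O(14)+D(3): 17 → R
M(12)+K(10): 22 → W
X(23)+P(15): 38≡12 → M
R(17)+V(21): 38≡12 → M
M(12)+B(1): 13 → N
Q(16)+D(3): 19 → T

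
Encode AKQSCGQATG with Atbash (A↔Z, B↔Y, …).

A(0) → Z(25)
K(10) → P(15)
Q(16) → J(9)
S(18) → H(7)
C(2) → X(23)
G(6) → T(19)
Q(16) → J(9)
A(0) → Z(25)
T(19) → G(6)
G(6) → T(19)

ZPJHXTJZGT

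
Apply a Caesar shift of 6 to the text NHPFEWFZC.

N(13): 13+6=19 → T
H(7): 7+6=13 → N
P(15): 15+6=21 → V
F(5): 5+6=11 → L
E(4): 4+6=10 → K
W(22): 22+6=28≡2 → C
F(5): 5+6=11 → L
Z(25): 25+6=31≡5 → F
C(2): 2+6=8 → I

TNVLKCLFI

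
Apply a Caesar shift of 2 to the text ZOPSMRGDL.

Z(25): 25+2=27≡1 → B
O(14): 14+2=16 → Q
P(15): 15+2=17 → R
S(18): 18+2=20 → U
M(12): 12+2=14 → O
R(17): 17+2=19 → T
G(6): 6+2=8 → I
D(3): 3+2=5 → F
L(11): 11+2=13 → N

BQRUOTIFN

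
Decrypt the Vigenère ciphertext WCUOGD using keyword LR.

LLJXVM

Repeat the key across the ciphertext: LRLRLR
W(22)−L(11): 11 → L
C(2)−R(17): -15≡11 → L
U(20)−L(11): 9 → J
O(14)−R(17): -3≡23 → X
G(6)−L(11): -5≡21 → V
D(3)−R(17): -14≡12 → M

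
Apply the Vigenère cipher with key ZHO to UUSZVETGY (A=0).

TBGYCSSNM

Repeat the key across the message: ZHOZHOZHO
U(20)+Z(25): 45≡19 → T
U(20)+H(7): 27≡1 → B
S(18)+O(14): 32≡6 → G
Z(25)+Z(25): 50≡24 → Y
V(21)+H(7): 28≡2 → C
E(4)+O(14): 18 → S
T(19)+Z(25): 44≡18 → S
G(6)+H(7): 13 → N
Y(24)+O(14): 38≡12 → M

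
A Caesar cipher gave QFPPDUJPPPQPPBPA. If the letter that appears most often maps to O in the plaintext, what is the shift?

1

The most frequent ciphertext letter is P (appears 8 times).
P is position 15; O is position 14.
Shift = 1.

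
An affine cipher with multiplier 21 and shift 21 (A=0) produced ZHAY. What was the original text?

The inverse of 21 mod 26 is 5, since 21·5=105≡1. Apply D(y)=5·(y−21) mod 26:
Z(25): 5·(25−21)=20 → U
H(7): 5·(7−21)=-70≡8 → I
A(0): 5·(0−21)=-105≡25 → Z
Y(24): 5·(24−21)=15 → P

UIZP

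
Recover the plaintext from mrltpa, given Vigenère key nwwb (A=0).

zvpsce

Repeat the key across the ciphertext: nwwbnw
m(12)−n(13): -1≡25 → z
r(17)−w(22): -5≡21 → v
l(11)−w(22): -11≡15 → p
t(19)−b(1): 18 → s
p(15)−n(13): 2 → c
a(0)−w(22): -22≡4 → e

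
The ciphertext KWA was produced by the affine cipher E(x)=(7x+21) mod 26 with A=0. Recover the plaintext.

The inverse of 7 mod 26 is 15, since 7·15=105≡1. Apply D(y)=15·(y−21) mod 26:
K(10): 15·(10−21)=-165≡17 → R
W(22): 15·(22−21)=15 → P
A(0): 15·(0−21)=-315≡23 → X

RPX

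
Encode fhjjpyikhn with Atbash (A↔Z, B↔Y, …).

usqqkbrpsm

f(5) → u(20)
h(7) → s(18)
j(9) → q(16)
j(9) → q(16)
p(15) → k(10)
y(24) → b(1)
i(8) → r(17)
k(10) → p(15)
h(7) → s(18)
n(13) → m(12)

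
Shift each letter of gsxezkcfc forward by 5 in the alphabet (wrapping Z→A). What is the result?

g(6): 6+5=11 → l
s(18): 18+5=23 → x
x(23): 23+5=28≡2 → c
e(4): 4+5=9 → j
z(25): 25+5=30≡4 → e
k(10): 10+5=15 → p
c(2): 2+5=7 → h
f(5): 5+5=10 → k
c(2): 2+5=7 → h

lxcjephkh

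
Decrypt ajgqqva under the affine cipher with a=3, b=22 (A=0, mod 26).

The inverse of 3 mod 26 is 9, since 3·9=27≡1. Apply D(y)=9·(y−22) mod 26:
a(0): 9·(0−22)=-198≡10 → k
j(9): 9·(9−22)=-117≡13 → n
g(6): 9·(6−22)=-144≡12 → m
q(16): 9·(16−22)=-54≡24 → y
q(16): 9·(16−22)=-54≡24 → y
v(21): 9·(21−22)=-9≡17 → r
a(0): 9·(0−22)=-198≡10 → k

knmyyrk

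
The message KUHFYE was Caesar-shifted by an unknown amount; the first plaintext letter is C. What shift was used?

From the crib: K(10)−C(2)=8, so the shift is 8.

8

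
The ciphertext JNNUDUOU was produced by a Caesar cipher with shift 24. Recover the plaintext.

LPPWFWQW

J(9): 9−24=-15≡11 → L
N(13): 13−24=-11≡15 → P
N(13): 13−24=-11≡15 → P
U(20): 20−24=-4≡22 → W
D(3): 3−24=-21≡5 → F
U(20): 20−24=-4≡22 → W
O(14): 14−24=-10≡16 → Q
U(20): 20−24=-4≡22 → W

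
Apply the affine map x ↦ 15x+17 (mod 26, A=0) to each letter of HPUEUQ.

SIFZFX

H(7): 15·7+17=122≡18 → S
P(15): 15·15+17=242≡8 → I
U(20): 15·20+17=317≡5 → F
E(4): 15·4+17=77≡25 → Z
U(20): 15·20+17=317≡5 → F
Q(16): 15·16+17=257≡23 → X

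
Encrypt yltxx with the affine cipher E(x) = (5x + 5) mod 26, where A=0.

y(24): 5·24+5=125≡21 → v
l(11): 5·11+5=60≡8 → i
t(19): 5·19+5=100≡22 → w
x(23): 5·23+5=120≡16 → q
x(23): 5·23+5=120≡16 → q

viwqq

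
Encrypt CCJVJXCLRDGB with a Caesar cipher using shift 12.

OOVHVJOXDPSN

C(2): 2+12=14 → O
C(2): 2+12=14 → O
J(9): 9+12=21 → V
V(21): 21+12=33≡7 → H
J(9): 9+12=21 → V
X(23): 23+12=35≡9 → J
C(2): 2+12=14 → O
L(11): 11+12=23 → X
R(17): 17+12=29≡3 → D
D(3): 3+12=15 → P
G(6): 6+12=18 → S
B(1): 1+12=13 → N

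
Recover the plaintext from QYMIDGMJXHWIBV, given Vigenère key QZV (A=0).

AZRSELWKCRXNLW

Repeat the key across the ciphertext: QZVQZVQZVQZVQZ
Q(16)−Q(16): 0 → A
Y(24)−Z(25): -1≡25 → Z
M(12)−V(21): -9≡17 → R
I(8)−Q(16): -8≡18 → S
D(3)−Z(25): -22≡4 → E
G(6)−V(21): -15≡11 → L
M(12)−Q(16): -4≡22 → W
J(9)−Z(25): -16≡10 → K
X(23)−V(21): 2 → C
H(7)−Q(16): -9≡17 → R
W(22)−Z(25): -3≡23 → X
I(8)−V(21): -13≡13 → N
B(1)−Q(16): -15≡11 → L
V(21)−Z(25): -4≡22 → W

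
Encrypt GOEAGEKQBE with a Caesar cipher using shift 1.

HPFBHFLRCF

G(6): 6+1=7 → H
O(14): 14+1=15 → P
E(4): 4+1=5 → F
A(0): 0+1=1 → B
G(6): 6+1=7 → H
E(4): 4+1=5 → F
K(10): 10+1=11 → L
Q(16): 16+1=17 → R
B(1): 1+1=2 → C
E(4): 4+1=5 → F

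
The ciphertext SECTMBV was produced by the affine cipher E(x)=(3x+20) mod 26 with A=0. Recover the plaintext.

The inverse of 3 mod 26 is 9, since 3·9=27≡1. Apply D(y)=9·(y−20) mod 26:
S(18): 9·(18−20)=-18≡8 → I
E(4): 9·(4−20)=-144≡12 → M
C(2): 9·(2−20)=-162≡20 → U
T(19): 9·(19−20)=-9≡17 → R
M(12): 9·(12−20)=-72≡6 → G
B(1): 9·(1−20)=-171≡11 → L
V(21): 9·(21−20)=9 → J

IMURGLJ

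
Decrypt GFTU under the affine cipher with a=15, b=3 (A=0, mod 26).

The inverse of 15 mod 26 is 7, since 15·7=105≡1. Apply D(y)=7·(y−3) mod 26:
G(6): 7·(6−3)=21 → V
F(5): 7·(5−3)=14 → O
T(19): 7·(19−3)=112≡8 → I
U(20): 7·(20−3)=119≡15 → P

VOIP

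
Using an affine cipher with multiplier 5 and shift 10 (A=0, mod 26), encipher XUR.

X(23): 5·23+10=125≡21 → V
U(20): 5·20+10=110≡6 → G
R(17): 5·17+10=95≡17 → R

VGR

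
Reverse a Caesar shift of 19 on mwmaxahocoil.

m(12): 12−19=-7≡19 → t
w(22): 22−19=3 → d
m(12): 12−19=-7≡19 → t
a(0): 0−19=-19≡7 → h
x(23): 23−19=4 → e
a(0): 0−19=-19≡7 → h
h(7): 7−19=-12≡14 → o
o(14): 14−19=-5≡21 → v
c(2): 2−19=-17≡9 → j
o(14): 14−19=-5≡21 → v
i(8): 8−19=-11≡15 → p
l(11): 11−19=-8≡18 → s

tdthehovjvps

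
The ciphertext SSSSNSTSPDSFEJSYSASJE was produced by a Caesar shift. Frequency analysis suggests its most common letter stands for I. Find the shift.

The most frequent ciphertext letter is S (appears 10 times).
S is position 18; I is position 8.
Shift = 10.

10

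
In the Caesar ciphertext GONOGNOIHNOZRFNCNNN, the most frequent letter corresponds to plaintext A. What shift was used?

The most frequent ciphertext letter is N (appears 7 times).
N is position 13; A is position 0.
Shift = 13.

13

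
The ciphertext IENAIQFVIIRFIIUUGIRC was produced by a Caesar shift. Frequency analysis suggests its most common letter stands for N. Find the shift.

The most frequent ciphertext letter is I (appears 7 times).
I is position 8; N is position 13.
Shift = -5≡21.

21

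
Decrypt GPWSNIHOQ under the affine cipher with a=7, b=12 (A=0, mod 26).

OTUMPSDEI

The inverse of 7 mod 26 is 15, since 7·15=105≡1. Apply D(y)=15·(y−12) mod 26:
G(6): 15·(6−12)=-90≡14 → O
P(15): 15·(15−12)=45≡19 → T
W(22): 15·(22−12)=150≡20 → U
S(18): 15·(18−12)=90≡12 → M
N(13): 15·(13−12)=15 → P
I(8): 15·(8−12)=-60≡18 → S
H(7): 15·(7−12)=-75≡3 → D
O(14): 15·(14−12)=30≡4 → E
Q(16): 15·(16−12)=60≡8 → I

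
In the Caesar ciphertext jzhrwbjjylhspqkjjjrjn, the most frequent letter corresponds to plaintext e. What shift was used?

The most frequent ciphertext letter is j (appears 7 times).
j is position 9; e is position 4.
Shift = 5.

5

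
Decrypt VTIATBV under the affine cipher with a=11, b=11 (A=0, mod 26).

The inverse of 11 mod 26 is 19, since 11·19=209≡1. Apply D(y)=19·(y−11) mod 26:
V(21): 19·(21−11)=190≡8 → I
T(19): 19·(19−11)=152≡22 → W
I(8): 19·(8−11)=-57≡21 → V
A(0): 19·(0−11)=-209≡25 → Z
T(19): 19·(19−11)=152≡22 → W
B(1): 19·(1−11)=-190≡18 → S
V(21): 19·(21−11)=190≡8 → I

IWVZWSI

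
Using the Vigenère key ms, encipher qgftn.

Repeat the key across the message: msmsm
q(16)+m(12): 28≡2 → c
g(6)+s(18): 24 → y
f(5)+m(12): 17 → r
t(19)+s(18): 37≡11 → l
n(13)+m(12): 25 → z

cyrlz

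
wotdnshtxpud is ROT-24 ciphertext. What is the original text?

yqvfpujvzrwf

w(22): 22−24=-2≡24 → y
o(14): 14−24=-10≡16 → q
t(19): 19−24=-5≡21 → v
d(3): 3−24=-21≡5 → f
n(13): 13−24=-11≡15 → p
s(18): 18−24=-6≡20 → u
h(7): 7−24=-17≡9 → j
t(19): 19−24=-5≡21 → v
x(23): 23−24=-1≡25 → z
p(15): 15−24=-9≡17 → r
u(20): 20−24=-4≡22 → w
d(3): 3−24=-21≡5 → f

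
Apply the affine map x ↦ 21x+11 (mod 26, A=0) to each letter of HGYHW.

CHVCF

H(7): 21·7+11=158≡2 → C
G(6): 21·6+11=137≡7 → H
Y(24): 21·24+11=515≡21 → V
H(7): 21·7+11=158≡2 → C
W(22): 21·22+11=473≡5 → F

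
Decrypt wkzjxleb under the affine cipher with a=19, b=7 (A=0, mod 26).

jhqwustm

The inverse of 19 mod 26 is 11, since 19·11=209≡1. Apply D(y)=11·(y−7) mod 26:
w(22): 11·(22−7)=165≡9 → j
k(10): 11·(10−7)=33≡7 → h
z(25): 11·(25−7)=198≡16 → q
j(9): 11·(9−7)=22 → w
x(23): 11·(23−7)=176≡20 → u
l(11): 11·(11−7)=44≡18 → s
e(4): 11·(4−7)=-33≡19 → t
b(1): 11·(1−7)=-66≡12 → m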